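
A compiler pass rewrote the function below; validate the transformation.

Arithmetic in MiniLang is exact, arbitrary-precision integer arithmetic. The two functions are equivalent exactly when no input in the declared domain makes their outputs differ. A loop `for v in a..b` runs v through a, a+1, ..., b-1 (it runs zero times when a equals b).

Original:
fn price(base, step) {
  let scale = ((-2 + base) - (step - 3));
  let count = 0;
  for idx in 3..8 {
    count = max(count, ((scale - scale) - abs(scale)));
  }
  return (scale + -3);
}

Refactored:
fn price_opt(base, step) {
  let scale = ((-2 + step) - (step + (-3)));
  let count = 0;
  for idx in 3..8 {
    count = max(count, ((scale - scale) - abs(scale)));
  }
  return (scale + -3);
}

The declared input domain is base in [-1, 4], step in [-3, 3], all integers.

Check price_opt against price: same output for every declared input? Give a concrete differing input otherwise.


There is a counterexample at base=-1, step=-3: 0 on one side, -2 on the other.
price: scale := 3 | count := 0 | iter idx=3: | count := 0 | iter idx=4: | count := 0 | iter idx=5: | count := 0 | iter idx=6: | count := 0 | iter idx=7: | count := 0 | result 0
price_opt: scale := 1 | count := 0 | iter idx=3: | count := 0 | iter idx=4: | count := 0 | iter idx=5: | count := 0 | iter idx=6: | count := 0 | iter idx=7: | count := 0 | result -2
verdict: not equivalent; witness: base=-1, step=-3


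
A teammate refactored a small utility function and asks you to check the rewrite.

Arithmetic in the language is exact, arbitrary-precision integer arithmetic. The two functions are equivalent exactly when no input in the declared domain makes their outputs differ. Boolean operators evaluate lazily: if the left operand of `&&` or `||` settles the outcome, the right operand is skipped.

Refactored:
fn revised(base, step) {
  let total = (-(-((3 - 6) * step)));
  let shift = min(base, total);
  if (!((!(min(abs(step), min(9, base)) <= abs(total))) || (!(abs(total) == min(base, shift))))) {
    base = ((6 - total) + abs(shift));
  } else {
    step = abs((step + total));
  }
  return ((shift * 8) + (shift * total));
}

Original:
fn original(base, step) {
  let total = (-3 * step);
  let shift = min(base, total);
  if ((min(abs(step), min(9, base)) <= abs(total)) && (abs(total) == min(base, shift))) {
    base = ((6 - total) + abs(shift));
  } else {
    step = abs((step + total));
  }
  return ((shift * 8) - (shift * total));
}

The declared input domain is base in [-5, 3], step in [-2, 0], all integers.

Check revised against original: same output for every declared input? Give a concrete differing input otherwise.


There is a counterexample at base=-5, step=-2: -10 on one side, -70 on the other.
original: total = 6; shift = -5; ((min(abs(step), min(9, base)) <= abs(total)) && (abs(total) == min(base, shift))) -> false; step = 4; return -10
revised: total = 6; shift = -5; (!((!(min(abs(step), min(9, base)) <= abs(total))) || (!(abs(total) == min(base, shift))))) -> false; step = 4; return -70
verdict: not equivalent; witness: base=-5, step=-2


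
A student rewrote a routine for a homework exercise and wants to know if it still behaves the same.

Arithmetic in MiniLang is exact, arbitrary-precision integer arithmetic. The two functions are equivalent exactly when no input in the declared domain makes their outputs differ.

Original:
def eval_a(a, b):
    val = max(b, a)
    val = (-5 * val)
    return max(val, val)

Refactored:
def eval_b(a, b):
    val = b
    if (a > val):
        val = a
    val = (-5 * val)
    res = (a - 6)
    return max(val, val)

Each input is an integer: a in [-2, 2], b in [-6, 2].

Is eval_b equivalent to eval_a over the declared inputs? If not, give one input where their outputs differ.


Side by side, the visible changes include: statement counts differ; arithmetic usage differs; comparison usage differs; constant usage differs; local variable names differ; min/max/abs usage differs; branching structure differs.
One worked example (a=-1, b=-5) — eval_a: val becomes -1; next val becomes 5; next final value 5; eval_b: val becomes -5; next (a > val) evaluates to true; next val becomes -1; next val becomes 5; next res becomes -7; next final value 5; agreement on 5.
Checked all 45 inputs in the declared domain: the outputs agree on every one.
verdict: equivalent


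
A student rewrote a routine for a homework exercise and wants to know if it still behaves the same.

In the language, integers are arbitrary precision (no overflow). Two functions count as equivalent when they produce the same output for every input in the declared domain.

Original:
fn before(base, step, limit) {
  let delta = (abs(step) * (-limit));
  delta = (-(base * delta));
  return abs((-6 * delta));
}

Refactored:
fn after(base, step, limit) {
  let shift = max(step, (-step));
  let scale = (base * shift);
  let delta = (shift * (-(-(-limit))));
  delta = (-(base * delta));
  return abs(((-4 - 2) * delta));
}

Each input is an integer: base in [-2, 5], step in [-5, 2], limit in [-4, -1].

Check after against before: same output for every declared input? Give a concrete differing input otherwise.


This is a faithful refactor — local variable names differ, plus min/max/abs usage differs, plus statement counts differ, plus constant usage differs, plus arithmetic usage differs, but the computed results match everywhere.
As a probe, take base=5, step=-3, limit=-3: before runs delta becomes 9; next delta becomes -45; next final value 270; after runs shift becomes 3; next scale becomes 15; next delta becomes 9; next delta becomes -45; next final value 270; both end at 270.
Across all 256 domain points the two functions coincide.
verdict: equivalent


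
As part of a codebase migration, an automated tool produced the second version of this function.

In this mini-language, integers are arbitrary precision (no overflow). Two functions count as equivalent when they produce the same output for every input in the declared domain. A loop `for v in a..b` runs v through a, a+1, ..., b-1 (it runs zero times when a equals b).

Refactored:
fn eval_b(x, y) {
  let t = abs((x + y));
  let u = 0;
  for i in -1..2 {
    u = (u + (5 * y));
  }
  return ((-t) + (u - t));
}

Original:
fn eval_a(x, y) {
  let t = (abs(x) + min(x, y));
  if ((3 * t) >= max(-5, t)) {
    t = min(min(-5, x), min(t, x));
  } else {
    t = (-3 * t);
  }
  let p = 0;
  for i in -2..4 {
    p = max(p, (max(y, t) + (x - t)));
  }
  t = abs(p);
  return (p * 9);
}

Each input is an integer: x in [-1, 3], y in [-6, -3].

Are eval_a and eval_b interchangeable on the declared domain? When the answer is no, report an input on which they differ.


x=-1, y=-6 yields 0 from eval_a but -104 from eval_b.
verdict: not equivalent; witness: x=-1, y=-6


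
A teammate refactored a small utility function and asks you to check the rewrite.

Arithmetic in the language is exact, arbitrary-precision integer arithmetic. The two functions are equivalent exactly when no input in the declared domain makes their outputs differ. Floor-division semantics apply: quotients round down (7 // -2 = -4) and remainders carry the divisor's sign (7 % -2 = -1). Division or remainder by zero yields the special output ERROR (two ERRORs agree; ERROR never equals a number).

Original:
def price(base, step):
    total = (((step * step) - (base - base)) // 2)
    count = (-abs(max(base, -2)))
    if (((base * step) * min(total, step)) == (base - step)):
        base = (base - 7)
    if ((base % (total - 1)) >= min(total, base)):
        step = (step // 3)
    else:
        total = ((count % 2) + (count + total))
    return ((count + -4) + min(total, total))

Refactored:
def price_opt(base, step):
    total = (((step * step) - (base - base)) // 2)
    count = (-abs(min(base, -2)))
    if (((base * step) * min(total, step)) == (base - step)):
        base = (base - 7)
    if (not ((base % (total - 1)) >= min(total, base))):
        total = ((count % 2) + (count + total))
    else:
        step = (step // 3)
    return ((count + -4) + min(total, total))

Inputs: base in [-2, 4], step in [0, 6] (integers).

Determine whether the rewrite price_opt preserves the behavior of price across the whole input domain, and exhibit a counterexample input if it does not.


Evaluate both at base=-1, step=0.
price: total becomes 0; next count becomes -1; next (((base * step) * min(total, step)) == (base - step)) evaluates to false; next ((base % (total - 1)) >= min(total, base)) evaluates to true; next step becomes 0; next final value -5
price_opt: total becomes 0; next count becomes -2; next (((base * step) * min(total, step)) == (base - step)) evaluates to false; next (not ((base % (total - 1)) >= min(total, base))) evaluates to false; next step becomes 0; next final value -6
-5 vs -6 — the two versions disagree here.
verdict: not equivalent; witness: base=-1, step=0


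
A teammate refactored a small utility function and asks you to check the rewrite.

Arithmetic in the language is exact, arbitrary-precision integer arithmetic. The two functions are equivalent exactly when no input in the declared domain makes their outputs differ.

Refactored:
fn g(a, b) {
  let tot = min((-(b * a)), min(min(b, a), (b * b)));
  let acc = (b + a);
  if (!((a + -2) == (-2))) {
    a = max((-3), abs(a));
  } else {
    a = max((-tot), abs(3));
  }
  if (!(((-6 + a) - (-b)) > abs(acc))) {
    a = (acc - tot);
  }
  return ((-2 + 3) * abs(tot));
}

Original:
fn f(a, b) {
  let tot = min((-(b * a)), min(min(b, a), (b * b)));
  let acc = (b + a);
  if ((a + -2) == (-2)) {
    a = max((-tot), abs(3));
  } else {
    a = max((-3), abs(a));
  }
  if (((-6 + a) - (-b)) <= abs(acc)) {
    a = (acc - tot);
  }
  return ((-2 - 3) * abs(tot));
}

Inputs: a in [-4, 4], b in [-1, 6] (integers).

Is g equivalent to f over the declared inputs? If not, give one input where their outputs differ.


Take a=-4, b=-1.
f: tot=-4, then acc=-5, then ((a + -2) == (-2)) is false, then a=4, then (((-6 + a) - (-b)) <= abs(acc)) is true, then a=-1, then returns -20
g: tot=-4, then acc=-5, then (!((a + -2) == (-2))) is true, then a=4, then (!(((-6 + a) - (-b)) > abs(acc))) is true, then a=-1, then returns 4
-20 != 4, so the rewrite changes behavior.
verdict: not equivalent; witness: a=-4, b=-1


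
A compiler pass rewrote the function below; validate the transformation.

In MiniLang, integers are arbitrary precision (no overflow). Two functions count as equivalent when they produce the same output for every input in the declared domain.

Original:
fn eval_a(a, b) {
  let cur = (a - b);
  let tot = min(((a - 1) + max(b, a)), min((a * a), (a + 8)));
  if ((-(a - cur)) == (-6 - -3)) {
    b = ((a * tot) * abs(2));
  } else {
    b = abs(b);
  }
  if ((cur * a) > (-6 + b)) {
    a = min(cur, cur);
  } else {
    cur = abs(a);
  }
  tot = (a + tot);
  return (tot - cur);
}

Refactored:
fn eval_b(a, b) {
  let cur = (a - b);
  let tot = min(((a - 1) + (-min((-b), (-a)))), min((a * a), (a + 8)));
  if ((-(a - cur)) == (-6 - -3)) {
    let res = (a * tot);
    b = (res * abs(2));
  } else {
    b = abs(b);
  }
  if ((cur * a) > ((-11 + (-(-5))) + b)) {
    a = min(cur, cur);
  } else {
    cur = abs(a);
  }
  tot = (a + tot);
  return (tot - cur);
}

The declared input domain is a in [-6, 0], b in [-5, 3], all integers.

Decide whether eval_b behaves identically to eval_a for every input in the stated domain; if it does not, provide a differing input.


The two are interchangeable: statement counts differ; local variable names differ; arithmetic usage differs; min/max/abs usage differs; constant usage differs, and every declared input agrees.
One worked example (a=0, b=-3) — eval_a: cur becomes 3; next tot becomes -1; next ((-(a - cur)) == (-6 - -3)) evaluates to false; next b becomes 3; next ((cur * a) > (-6 + b)) evaluates to true; next a becomes 3; next tot becomes 2; next final value -1; eval_b: cur becomes 3; next tot becomes -1; next ((-(a - cur)) == (-6 - -3)) evaluates to false; next b becomes 3; next ((cur * a) > ((-11 + (-(-5))) + b)) evaluates to true; next a becomes 3; next tot becomes 2; next final value -1; agreement on -1.
Checked all 63 inputs in the declared domain: the outputs agree on every one.
verdict: equivalent


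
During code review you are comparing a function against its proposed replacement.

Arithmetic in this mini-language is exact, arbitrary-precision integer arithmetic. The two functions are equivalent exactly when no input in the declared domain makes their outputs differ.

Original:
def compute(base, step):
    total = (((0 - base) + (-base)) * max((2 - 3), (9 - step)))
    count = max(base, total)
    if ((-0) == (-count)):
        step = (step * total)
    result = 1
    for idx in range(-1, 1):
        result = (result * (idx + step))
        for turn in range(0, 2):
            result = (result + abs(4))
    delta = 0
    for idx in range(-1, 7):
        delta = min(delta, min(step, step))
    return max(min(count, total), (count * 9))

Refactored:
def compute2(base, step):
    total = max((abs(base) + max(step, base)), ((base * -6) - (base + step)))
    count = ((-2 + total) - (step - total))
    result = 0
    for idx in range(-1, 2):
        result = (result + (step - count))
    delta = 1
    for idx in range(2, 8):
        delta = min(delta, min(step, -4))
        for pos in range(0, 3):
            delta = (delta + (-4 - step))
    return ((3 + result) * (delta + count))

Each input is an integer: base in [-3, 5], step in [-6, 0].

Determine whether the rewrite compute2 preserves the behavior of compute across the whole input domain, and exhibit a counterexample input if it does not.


Run the pair on base=-3, step=-6.
compute: total := 90 | count := 90 | ((-0) == (-count)): false | result := 1 | iter idx=-1: | result := -7 | iter turn=0: | result := -3 | iter turn=1: | result := 1 | iter idx=0: | result := -6 | iter turn=0: | result := -2 | iter turn=1: | result := 2 | delta := 0 | iter idx=-1: | delta := -6 | iter idx=0: | delta := -6 | iter idx=1: | delta := -6 | iter idx=2: | delta := -6 | iter idx=3: | delta := -6 | iter idx=4: | delta := -6 | iter idx=5: | delta := -6 | iter idx=6: | delta := -6 | result 810
compute2: total := 27 | count := 58 | result := 0 | iter idx=-1: | result := -64 | iter idx=0: | result := -128 | iter idx=1: | result := -192 | delta := 1 | iter idx=2: | delta := -6 | iter pos=0: | delta := -4 | iter pos=1: | delta := -2 | iter pos=2: | delta := 0 | iter idx=3: | delta := -6 | iter pos=0: | delta := -4 | iter pos=1: | delta := -2 | iter pos=2: | delta := 0 | iter idx=4: | delta := -6 | iter pos=0: | delta := -4 | iter pos=1: | delta := -2 | iter pos=2: | delta := 0 | iter idx=5: | delta := -6 | iter pos=0: | delta := -4 | iter pos=1: | delta := -2 | iter pos=2: | delta := 0 | iter idx=6: | delta := -6 | iter pos=0: | delta := -4 | iter pos=1: | delta := -2 | iter pos=2: | delta := 0 | iter idx=7: | delta := -6 | iter pos=0: | delta := -4 | iter pos=1: | delta := -2 | iter pos=2: | delta := 0 | result -10962
810 != -10962, so the rewrite changes behavior.
verdict: not equivalent; witness: base=-3, step=-6


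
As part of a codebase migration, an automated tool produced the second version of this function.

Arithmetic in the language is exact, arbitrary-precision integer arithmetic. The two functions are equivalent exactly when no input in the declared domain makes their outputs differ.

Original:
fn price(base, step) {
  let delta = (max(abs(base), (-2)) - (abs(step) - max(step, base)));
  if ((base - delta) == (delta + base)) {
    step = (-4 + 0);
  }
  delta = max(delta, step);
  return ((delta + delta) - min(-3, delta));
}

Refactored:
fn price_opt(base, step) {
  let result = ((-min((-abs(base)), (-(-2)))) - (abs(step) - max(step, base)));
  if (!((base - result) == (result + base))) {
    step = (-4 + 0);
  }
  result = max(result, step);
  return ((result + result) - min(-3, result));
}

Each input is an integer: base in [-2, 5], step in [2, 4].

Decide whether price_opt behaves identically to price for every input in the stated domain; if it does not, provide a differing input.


base=-2, step=3 yields 9 from price but 7 from price_opt.
verdict: not equivalent; witness: base=-2, step=3


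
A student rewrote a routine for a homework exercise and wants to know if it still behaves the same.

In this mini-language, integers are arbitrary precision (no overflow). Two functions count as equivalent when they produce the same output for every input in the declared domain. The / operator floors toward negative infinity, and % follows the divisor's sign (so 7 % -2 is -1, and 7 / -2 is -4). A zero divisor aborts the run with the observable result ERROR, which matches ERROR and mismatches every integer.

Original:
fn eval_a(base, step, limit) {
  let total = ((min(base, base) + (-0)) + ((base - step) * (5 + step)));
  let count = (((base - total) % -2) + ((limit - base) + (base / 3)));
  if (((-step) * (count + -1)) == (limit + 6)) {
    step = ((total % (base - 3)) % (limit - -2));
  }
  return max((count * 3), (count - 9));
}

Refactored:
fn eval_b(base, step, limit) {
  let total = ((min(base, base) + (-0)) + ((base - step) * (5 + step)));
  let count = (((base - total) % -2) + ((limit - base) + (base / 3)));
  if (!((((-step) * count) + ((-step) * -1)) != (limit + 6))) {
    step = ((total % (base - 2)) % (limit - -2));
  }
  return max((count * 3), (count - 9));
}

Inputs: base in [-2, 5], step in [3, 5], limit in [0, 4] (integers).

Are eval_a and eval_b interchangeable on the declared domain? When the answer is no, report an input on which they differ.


Try base=3, step=4, limit=2.
eval_a: total becomes -6; next count becomes -1; next (((-step) * (count + -1)) == (limit + 6)) evaluates to true; next hits division by zero so the output is ERROR
eval_b: total becomes -6; next count becomes -1; next (!((((-step) * count) + ((-step) * -1)) != (limit + 6))) evaluates to true; next step becomes 0; next final value -3
ERROR != -3, so the rewrite changes behavior.
verdict: not equivalent; witness: base=3, step=4, limit=2


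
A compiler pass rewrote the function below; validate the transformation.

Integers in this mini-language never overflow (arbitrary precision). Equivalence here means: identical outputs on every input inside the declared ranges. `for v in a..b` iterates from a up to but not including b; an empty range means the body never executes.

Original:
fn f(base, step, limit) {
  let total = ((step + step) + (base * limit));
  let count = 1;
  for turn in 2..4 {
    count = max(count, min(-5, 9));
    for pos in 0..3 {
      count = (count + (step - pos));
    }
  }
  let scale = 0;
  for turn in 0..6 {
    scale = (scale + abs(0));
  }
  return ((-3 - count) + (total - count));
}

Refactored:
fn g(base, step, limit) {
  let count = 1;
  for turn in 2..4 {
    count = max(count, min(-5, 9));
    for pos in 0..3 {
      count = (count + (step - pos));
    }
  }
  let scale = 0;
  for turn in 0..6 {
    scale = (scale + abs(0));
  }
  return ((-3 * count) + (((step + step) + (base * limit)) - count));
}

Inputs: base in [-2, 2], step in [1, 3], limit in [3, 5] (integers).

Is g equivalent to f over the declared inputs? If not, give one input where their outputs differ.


Not equivalent: base=-2, step=1, limit=3 separates them (-9 vs -8).
f: total becomes -4; next count becomes 1; next at turn=2:; next count becomes 1; next at pos=0:; next count becomes 2; next at pos=1:; next count becomes 2; next at pos=2:; next count becomes 1; next at turn=3:; next count becomes 1; next at pos=0:; next count becomes 2; next at pos=1:; next count becomes 2; next at pos=2:; next count becomes 1; next scale becomes 0; next at turn=0:; next scale becomes 0; next at turn=1:; next scale becomes 0; next at turn=2:; next scale becomes 0; next at turn=3:; next scale becomes 0; next at turn=4:; next scale becomes 0; next at turn=5:; next scale becomes 0; next final value -9
g: count becomes 1; next at turn=2:; next count becomes 1; next at pos=0:; next count becomes 2; next at pos=1:; next count becomes 2; next at pos=2:; next count becomes 1; next at turn=3:; next count becomes 1; next at pos=0:; next count becomes 2; next at pos=1:; next count becomes 2; next at pos=2:; next count becomes 1; next scale becomes 0; next at turn=0:; next scale becomes 0; next at turn=1:; next scale becomes 0; next at turn=2:; next scale becomes 0; next at turn=3:; next scale becomes 0; next at turn=4:; next scale becomes 0; next at turn=5:; next scale becomes 0; next final value -8
verdict: not equivalent; witness: base=-2, step=1, limit=3


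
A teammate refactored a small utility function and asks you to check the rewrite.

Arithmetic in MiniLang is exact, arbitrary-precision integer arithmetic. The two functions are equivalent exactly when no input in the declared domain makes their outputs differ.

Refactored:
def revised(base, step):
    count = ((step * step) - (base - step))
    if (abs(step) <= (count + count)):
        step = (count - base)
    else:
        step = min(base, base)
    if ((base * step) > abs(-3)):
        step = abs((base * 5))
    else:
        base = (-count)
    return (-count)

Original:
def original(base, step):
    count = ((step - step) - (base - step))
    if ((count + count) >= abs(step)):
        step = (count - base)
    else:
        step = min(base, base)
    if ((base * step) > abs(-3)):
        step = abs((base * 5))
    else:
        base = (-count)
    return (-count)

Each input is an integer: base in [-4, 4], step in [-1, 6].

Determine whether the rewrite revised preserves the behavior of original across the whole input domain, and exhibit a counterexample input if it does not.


There is a counterexample at base=-4, step=-1: -3 on one side, -4 on the other.
original: count becomes 3; next ((count + count) >= abs(step)) evaluates to true; next step becomes 7; next ((base * step) > abs(-3)) evaluates to false; next base becomes -3; next final value -3
revised: count becomes 4; next (abs(step) <= (count + count)) evaluates to true; next step becomes 8; next ((base * step) > abs(-3)) evaluates to false; next base becomes -4; next final value -4
verdict: not equivalent; witness: base=-4, step=-1


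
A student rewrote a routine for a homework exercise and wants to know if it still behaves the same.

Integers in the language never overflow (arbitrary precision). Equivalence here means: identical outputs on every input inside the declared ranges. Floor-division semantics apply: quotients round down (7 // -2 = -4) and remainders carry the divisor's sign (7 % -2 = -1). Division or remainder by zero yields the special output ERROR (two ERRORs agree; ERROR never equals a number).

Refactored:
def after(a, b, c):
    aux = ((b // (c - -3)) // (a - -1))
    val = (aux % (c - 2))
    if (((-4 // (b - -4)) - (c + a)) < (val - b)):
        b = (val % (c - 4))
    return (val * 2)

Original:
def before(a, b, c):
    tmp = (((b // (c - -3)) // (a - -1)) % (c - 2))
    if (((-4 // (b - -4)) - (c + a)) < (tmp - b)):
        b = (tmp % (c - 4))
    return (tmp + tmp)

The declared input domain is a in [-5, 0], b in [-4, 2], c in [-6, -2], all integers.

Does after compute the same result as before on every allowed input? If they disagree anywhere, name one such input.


Changes here: arithmetic usage differs; statement counts differ; local variable names differ; constant usage differs; the full 210-point sweep finds no disagreement.
verdict: equivalent


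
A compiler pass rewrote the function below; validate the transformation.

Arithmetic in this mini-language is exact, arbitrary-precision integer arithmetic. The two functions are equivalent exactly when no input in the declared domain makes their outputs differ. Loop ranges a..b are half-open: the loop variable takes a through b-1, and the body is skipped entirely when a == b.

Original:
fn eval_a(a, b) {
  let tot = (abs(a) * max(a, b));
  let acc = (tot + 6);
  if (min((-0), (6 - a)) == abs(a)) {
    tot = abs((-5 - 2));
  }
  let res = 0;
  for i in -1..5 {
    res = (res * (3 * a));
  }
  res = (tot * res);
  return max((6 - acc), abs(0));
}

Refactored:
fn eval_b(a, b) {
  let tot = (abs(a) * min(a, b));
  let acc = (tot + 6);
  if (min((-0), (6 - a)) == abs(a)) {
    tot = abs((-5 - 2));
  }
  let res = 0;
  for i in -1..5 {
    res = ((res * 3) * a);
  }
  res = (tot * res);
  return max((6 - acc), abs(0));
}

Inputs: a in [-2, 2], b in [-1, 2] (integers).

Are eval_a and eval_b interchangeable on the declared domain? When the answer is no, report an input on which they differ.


Not equivalent: a=-2, b=-1 separates them (2 vs 4).
eval_a: tot=-2, then acc=4, then (min((-0), (6 - a)) == abs(a)) is false, then res=0, then (i=-1), then res=0, then (i=0), then res=0, then (i=1), then res=0, then (i=2), then res=0, then (i=3), then res=0, then (i=4), then res=0, then res=0, then returns 2
eval_b: tot=-4, then acc=2, then (min((-0), (6 - a)) == abs(a)) is false, then res=0, then (i=-1), then res=0, then (i=0), then res=0, then (i=1), then res=0, then (i=2), then res=0, then (i=3), then res=0, then (i=4), then res=0, then res=0, then returns 4
verdict: not equivalent; witness: a=-2, b=-1


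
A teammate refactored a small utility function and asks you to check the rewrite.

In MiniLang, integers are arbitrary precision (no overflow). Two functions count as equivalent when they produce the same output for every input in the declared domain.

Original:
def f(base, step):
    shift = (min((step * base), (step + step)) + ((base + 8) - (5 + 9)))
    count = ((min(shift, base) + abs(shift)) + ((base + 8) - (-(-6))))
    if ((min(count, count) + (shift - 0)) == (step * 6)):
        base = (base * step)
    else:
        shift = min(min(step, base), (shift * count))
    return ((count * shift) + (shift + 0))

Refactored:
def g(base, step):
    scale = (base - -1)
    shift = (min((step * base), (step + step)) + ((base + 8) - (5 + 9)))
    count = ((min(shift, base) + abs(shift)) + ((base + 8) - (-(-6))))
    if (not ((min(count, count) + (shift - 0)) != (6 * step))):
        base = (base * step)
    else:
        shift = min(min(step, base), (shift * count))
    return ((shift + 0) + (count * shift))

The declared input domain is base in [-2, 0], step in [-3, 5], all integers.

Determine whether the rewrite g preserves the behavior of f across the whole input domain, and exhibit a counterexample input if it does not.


Side by side, the visible changes include: constant usage differs; local variable names differ; boolean connective usage differs; statement counts differ; comparison usage differs; arithmetic usage differs.
As a probe, take base=0, step=-1: f runs shift := -8 | count := 2 | ((min(count, count) + (shift - 0)) == (step * 6)): true | base := 0 | result -24; g runs scale := 1 | shift := -8 | count := 2 | (not ((min(count, count) + (shift - 0)) != (6 * step))): true | base := 0 | result -24; both end at -24.
An exhaustive pass over the 27 declared inputs shows identical outputs.
verdict: equivalent


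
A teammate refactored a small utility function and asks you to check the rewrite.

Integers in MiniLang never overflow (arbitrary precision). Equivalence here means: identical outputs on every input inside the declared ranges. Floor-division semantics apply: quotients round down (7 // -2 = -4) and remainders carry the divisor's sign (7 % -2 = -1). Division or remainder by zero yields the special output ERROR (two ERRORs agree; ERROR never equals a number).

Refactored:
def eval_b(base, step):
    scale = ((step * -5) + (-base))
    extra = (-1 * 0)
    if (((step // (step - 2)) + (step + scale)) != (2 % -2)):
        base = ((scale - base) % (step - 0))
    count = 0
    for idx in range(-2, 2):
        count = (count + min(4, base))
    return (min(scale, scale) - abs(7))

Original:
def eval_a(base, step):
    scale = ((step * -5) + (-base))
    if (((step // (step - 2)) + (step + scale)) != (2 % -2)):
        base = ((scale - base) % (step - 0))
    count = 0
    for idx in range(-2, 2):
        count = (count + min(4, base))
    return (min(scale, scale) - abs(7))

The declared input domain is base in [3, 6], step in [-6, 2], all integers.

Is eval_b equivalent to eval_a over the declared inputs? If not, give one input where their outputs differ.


Equivalent — the differences include statement counts differ; arithmetic usage differs; constant usage differs; local variable names differ, yet no declared input distinguishes the two.
One worked example (base=4, step=1) — eval_a: scale becomes -9; next (((step // (step - 2)) + (step + scale)) != (2 % -2)) evaluates to true; next base becomes 0; next count becomes 0; next at idx=-2:; next count becomes 0; next at idx=-1:; next count becomes 0; next at idx=0:; next count becomes 0; next at idx=1:; next count becomes 0; next final value -16; eval_b: scale becomes -9; next extra becomes 0; next (((step // (step - 2)) + (step + scale)) != (2 % -2)) evaluates to true; next base becomes 0; next count becomes 0; next at idx=-2:; next count becomes 0; next at idx=-1:; next count becomes 0; next at idx=0:; next count becomes 0; next at idx=1:; next count becomes 0; next final value -16; agreement on -16.
An exhaustive pass over the 36 declared inputs shows identical outputs.
verdict: equivalent


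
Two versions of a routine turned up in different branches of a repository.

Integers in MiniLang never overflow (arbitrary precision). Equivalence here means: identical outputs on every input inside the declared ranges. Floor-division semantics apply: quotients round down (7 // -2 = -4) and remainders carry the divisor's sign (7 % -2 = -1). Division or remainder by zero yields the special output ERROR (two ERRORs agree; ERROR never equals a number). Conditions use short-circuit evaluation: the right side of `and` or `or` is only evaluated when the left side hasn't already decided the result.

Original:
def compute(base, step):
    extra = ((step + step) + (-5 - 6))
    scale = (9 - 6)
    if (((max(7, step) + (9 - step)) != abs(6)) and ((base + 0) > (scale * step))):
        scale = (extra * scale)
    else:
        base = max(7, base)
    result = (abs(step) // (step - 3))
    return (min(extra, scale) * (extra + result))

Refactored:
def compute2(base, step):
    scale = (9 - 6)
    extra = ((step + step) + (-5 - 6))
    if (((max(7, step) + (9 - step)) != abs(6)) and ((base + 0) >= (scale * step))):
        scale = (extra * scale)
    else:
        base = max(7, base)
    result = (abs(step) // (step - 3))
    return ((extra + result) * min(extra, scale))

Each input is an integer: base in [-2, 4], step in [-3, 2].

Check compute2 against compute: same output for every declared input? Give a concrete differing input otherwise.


Not equivalent: base=0, step=0 separates them (121 vs 363).
compute: extra becomes -11; next scale becomes 3; next (((max(7, step) + (9 - step)) != abs(6)) and ((base + 0) > (scale * step))) evaluates to false; next base becomes 7; next result becomes 0; next final value 121
compute2: scale becomes 3; next extra becomes -11; next (((max(7, step) + (9 - step)) != abs(6)) and ((base + 0) >= (scale * step))) evaluates to true; next scale becomes -33; next result becomes 0; next final value 363
verdict: not equivalent; witness: base=0, step=0


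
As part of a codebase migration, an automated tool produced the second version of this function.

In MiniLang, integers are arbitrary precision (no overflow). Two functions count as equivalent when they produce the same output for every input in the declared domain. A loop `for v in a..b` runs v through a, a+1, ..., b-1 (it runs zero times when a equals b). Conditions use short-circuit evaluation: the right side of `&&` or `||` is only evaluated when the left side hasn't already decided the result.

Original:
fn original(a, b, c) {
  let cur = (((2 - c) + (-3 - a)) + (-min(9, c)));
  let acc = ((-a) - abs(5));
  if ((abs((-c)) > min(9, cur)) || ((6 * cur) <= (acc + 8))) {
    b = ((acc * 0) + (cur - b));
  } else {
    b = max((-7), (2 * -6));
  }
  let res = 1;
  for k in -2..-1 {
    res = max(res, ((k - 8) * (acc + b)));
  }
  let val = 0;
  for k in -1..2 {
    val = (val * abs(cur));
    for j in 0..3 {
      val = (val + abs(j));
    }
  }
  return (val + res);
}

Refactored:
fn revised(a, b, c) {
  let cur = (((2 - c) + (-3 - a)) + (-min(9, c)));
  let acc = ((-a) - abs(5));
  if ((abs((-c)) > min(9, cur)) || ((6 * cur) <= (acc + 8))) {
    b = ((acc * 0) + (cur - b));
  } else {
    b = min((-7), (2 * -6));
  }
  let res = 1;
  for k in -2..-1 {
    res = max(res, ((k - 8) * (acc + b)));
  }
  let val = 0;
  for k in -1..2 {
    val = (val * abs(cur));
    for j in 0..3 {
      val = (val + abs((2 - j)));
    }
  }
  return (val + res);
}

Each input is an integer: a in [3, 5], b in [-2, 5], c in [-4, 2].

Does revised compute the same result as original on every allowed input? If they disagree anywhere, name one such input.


Input a=3, b=-2, c=-4: 213 from original versus 263 from revised.
verdict: not equivalent; witness: a=3, b=-2, c=-4


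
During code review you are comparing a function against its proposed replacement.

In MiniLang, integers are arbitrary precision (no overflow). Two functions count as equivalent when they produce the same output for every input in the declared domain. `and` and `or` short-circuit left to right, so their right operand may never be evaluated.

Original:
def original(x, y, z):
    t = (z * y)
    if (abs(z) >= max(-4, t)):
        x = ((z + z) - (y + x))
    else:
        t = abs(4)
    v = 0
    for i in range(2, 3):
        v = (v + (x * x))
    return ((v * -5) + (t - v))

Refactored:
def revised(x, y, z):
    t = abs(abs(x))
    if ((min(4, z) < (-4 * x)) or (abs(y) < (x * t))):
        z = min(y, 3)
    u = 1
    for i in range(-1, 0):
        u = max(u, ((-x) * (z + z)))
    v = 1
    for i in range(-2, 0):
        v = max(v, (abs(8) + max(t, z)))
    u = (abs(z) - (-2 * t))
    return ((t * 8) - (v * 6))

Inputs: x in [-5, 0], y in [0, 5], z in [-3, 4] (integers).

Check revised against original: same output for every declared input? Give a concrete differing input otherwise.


Run the pair on x=-5, y=0, z=-3.
original: t := 0 | (abs(z) >= max(-4, t)): true | x := -1 | v := 0 | iter i=2: | v := 1 | result -6
revised: t := 5 | ((min(4, z) < (-4 * x)) or (abs(y) < (x * t))): true | z := 0 | u := 1 | iter i=-1: | u := 1 | v := 1 | iter i=-2: | v := 13 | iter i=-1: | v := 13 | u := 10 | result -38
-6 != -38, so the rewrite changes behavior.
verdict: not equivalent; witness: x=-5, y=0, z=-3


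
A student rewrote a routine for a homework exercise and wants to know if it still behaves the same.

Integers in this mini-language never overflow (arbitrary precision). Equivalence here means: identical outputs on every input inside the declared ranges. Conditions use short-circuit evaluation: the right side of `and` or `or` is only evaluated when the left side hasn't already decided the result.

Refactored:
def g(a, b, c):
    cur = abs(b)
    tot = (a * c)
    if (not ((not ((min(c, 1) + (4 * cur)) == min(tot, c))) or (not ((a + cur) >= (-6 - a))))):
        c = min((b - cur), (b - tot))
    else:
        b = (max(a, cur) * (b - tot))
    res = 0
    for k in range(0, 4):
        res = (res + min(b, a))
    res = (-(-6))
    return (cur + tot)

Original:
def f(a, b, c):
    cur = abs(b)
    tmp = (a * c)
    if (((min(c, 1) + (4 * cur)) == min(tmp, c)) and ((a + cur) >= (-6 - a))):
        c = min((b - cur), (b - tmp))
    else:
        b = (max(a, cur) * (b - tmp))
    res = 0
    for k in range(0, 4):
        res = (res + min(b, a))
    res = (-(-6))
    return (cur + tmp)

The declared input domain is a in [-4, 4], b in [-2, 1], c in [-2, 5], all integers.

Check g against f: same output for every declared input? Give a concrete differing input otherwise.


Equivalent — the differences include boolean connective usage differs, local variable names differ, yet no declared input distinguishes the two.
Spot check at a=3, b=-2, c=-2 — f: cur becomes 2; next tmp becomes -6; next (((min(c, 1) + (4 * cur)) == min(tmp, c)) and ((a + cur) >= (-6 - a))) evaluates to false; next b becomes 12; next res becomes 0; next at k=0:; next res becomes 3; next at k=1:; next res becomes 6; next at k=2:; next res becomes 9; next at k=3:; next res becomes 12; next res becomes 6; next final value -4. g: cur becomes 2; next tot becomes -6; next (not ((not ((min(c, 1) + (4 * cur)) == min(tot, c))) or (not ((a + cur) >= (-6 - a))))) evaluates to false; next b becomes 12; next res becomes 0; next at k=0:; next res becomes 3; next at k=1:; next res becomes 6; next at k=2:; next res becomes 9; next at k=3:; next res becomes 12; next res becomes 6; next final value -4. Both give -4.
Across all 288 domain points the two functions coincide.
verdict: equivalent


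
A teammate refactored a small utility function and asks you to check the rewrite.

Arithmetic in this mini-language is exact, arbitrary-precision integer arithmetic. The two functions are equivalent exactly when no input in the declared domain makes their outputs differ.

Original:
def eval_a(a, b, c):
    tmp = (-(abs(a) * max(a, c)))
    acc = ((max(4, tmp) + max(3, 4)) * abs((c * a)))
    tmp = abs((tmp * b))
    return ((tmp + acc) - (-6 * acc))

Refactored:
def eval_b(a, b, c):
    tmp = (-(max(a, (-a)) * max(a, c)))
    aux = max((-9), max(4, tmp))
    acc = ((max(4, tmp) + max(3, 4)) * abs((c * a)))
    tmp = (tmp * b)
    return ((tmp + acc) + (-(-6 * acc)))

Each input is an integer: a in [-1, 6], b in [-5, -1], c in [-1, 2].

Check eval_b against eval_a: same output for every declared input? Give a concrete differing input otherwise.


Run the pair on a=-1, b=-5, c=-1.
eval_a: tmp becomes 1; next acc becomes 8; next tmp becomes 5; next final value 61
eval_b: tmp becomes 1; next aux becomes 4; next acc becomes 8; next tmp becomes -5; next final value 51
61 != 51, so the rewrite changes behavior.
verdict: not equivalent; witness: a=-1, b=-5, c=-1


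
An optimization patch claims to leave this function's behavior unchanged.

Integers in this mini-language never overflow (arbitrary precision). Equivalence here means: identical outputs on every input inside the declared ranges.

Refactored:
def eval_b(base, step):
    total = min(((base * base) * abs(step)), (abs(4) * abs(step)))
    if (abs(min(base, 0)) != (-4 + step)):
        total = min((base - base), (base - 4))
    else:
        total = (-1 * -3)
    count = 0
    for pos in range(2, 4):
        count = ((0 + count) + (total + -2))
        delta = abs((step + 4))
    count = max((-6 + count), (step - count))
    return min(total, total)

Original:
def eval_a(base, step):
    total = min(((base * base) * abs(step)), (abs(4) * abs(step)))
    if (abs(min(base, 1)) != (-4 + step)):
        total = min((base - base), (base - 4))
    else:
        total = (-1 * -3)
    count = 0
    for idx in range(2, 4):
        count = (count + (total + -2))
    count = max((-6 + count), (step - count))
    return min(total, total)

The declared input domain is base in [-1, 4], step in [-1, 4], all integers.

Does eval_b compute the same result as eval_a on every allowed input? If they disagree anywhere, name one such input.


Consider the input base=1, step=4.
eval_a: total := 4 | (abs(min(base, 1)) != (-4 + step)): true | total := -3 | count := 0 | iter idx=2: | count := -5 | iter idx=3: | count := -10 | count := 14 | result -3
eval_b: total := 4 | (abs(min(base, 0)) != (-4 + step)): false | total := 3 | count := 0 | iter pos=2: | count := 1 | delta := 8 | iter pos=3: | count := 2 | delta := 8 | count := 2 | result 3
-3 vs 3 — the two versions disagree here.
verdict: not equivalent; witness: base=1, step=4


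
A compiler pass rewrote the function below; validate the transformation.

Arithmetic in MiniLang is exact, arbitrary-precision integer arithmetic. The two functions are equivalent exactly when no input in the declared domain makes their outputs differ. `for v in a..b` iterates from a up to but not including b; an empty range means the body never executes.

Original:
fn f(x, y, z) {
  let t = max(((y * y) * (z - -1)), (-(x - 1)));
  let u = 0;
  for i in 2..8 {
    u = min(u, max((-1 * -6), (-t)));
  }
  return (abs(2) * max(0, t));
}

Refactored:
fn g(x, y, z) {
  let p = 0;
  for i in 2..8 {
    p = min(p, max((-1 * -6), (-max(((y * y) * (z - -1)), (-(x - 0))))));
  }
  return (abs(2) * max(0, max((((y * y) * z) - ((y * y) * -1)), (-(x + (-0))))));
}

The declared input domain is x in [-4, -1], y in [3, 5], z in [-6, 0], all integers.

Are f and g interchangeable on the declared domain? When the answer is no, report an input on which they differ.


These are not equivalent — on x=-4, y=3, z=-6 the outputs split (10 vs 8).
f: t := 5 | u := 0 | iter i=2: | u := 0 | iter i=3: | u := 0 | iter i=4: | u := 0 | iter i=5: | u := 0 | iter i=6: | u := 0 | iter i=7: | u := 0 | result 10
g: p := 0 | iter i=2: | p := 0 | iter i=3: | p := 0 | iter i=4: | p := 0 | iter i=5: | p := 0 | iter i=6: | p := 0 | iter i=7: | p := 0 | result 8
verdict: not equivalent; witness: x=-4, y=3, z=-6
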